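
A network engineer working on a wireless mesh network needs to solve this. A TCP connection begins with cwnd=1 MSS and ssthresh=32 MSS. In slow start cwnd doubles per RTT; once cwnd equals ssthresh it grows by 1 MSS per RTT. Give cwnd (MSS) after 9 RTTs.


RTT 0: cwnd = 1 MSS (initial)
RTT 1: cwnd = 2 MSS (slow start, doubled)
RTT 2: cwnd = 4 MSS (slow start, doubled)
RTT 3: cwnd = 8 MSS (slow start, doubled)
RTT 4: cwnd = 16 MSS (slow start, doubled)
RTT 5: cwnd = 32 MSS (slow start, doubled)
RTT 6: cwnd = 33 MSS (congestion avoidance, +1)
RTT 7: cwnd = 34 MSS (congestion avoidance, +1)
RTT 8: cwnd = 35 MSS (congestion avoidance, +1)
RTT 9: cwnd = 36 MSS (congestion avoidance, +1)

36


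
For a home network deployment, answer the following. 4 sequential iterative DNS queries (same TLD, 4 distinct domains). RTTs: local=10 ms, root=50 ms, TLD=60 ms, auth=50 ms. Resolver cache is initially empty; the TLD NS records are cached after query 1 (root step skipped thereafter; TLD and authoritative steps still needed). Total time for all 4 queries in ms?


Lookup 1 (cold cache): local + root + TLD + auth = 10 + 50 + 60 + 50 = 170 ms
Lookups 2..4 (TLD NS cached -> skip root; new domain -> still ask TLD and auth): local + TLD + auth = 10 + 60 + 50 = 120 ms each
Remaining 3 lookups: 3 * 120 = 360 ms
Total = 170 + 360 = 530 ms

530


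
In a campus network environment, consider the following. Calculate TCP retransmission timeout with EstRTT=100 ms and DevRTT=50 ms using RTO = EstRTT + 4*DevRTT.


Given: EstRTT = 100 ms, DevRTT = 50 ms
Timeout = EstRTT + 4 * DevRTT
4 * DevRTT = 4 * 50 = 200
Timeout = 100 + 200 = 300 ms

300


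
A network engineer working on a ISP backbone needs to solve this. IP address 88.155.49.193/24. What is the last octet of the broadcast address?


Given: IP = 88.155.49.193, prefix = /24
Host bits = 32 - 24 = 8
Network last octet = 193 AND mask = 0
Host part size = 2^8 - 1 = 255
Broadcast last octet = 0 OR 255 = 255

255


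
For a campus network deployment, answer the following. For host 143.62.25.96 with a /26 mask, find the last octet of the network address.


Given: IP = 143.62.25.96, prefix = /26
Subnet mask = 255.255.255.192
Last octet of IP: 96
Last octet of mask: 192
Network last octet = 96 AND 192 = 64

64


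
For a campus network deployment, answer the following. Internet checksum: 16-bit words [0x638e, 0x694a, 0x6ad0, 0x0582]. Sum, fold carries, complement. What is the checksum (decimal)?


Given words: [0x638e, 0x694a, 0x6ad0, 0x0582]
Step 1: Sum all words
Raw sum = 25486 + 26954 + 27344 + 1410 = 81194
Step 2: Fold carry: (15658 + 1) = 15659
One's complement = ~15659 & 0xFFFF = 49876

49876


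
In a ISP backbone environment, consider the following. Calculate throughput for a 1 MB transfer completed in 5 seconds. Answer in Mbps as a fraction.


Given: file = 1 MB, time = 5 s
File in Mb = 1 * 8 = 8 Mb
Throughput = 8 / 5 Mbps
Throughput = 8/5 Mbps

8/5


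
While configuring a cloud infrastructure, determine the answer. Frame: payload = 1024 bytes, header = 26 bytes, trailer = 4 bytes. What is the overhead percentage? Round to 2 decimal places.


Given: payload = 1024 B, header = 26 B, trailer = 4 B
Overhead bytes = header + trailer = 26 + 4 = 30
Total frame = payload + overhead = 1024 + 30 = 1054
Overhead % = 30 / 1054 * 100 = 2.8463% -> 2.85% (2 dp)

2.85


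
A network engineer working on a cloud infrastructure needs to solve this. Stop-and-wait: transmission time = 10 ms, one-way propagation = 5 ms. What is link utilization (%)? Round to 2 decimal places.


Given: Ttrans = 10 ms, Tprop = 5 ms
RTT = 2 * Tprop = 2 * 5 = 10 ms
U = Ttrans / (Ttrans + RTT)
U = 10 / (10 + 10)
U = 10 / 20 = 0.5
U% = 50.00%

50.00


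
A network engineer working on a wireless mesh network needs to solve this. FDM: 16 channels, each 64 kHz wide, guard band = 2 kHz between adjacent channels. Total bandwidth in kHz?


Given: 16 channels, 64 kHz each, guard = 2 kHz
Channel bandwidth = 16 * 64 = 1024 kHz
Guard bands = 15 gaps * 2 kHz = 30 kHz
Total = 1024 + 30 = 1054 kHz

1054


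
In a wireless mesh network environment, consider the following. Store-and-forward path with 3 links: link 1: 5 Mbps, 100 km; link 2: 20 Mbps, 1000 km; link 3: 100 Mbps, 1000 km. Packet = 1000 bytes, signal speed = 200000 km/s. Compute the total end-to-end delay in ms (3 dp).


Packet = 1000 bytes = 8000 bits. Store-and-forward: sum (t_trans + t_prop) per link.
Link 1: t_trans = 8000/(5*10^6) s = 1.6000 ms; t_prop = 100/200000 s = 0.5000 ms; subtotal = 2.1000 ms
Link 2: t_trans = 8000/(20*10^6) s = 0.4000 ms; t_prop = 1000/200000 s = 5.0000 ms; subtotal = 5.4000 ms
Link 3: t_trans = 8000/(100*10^6) s = 0.0800 ms; t_prop = 1000/200000 s = 5.0000 ms; subtotal = 5.0800 ms
End-to-end = 2.1000 + 5.4000 + 5.0800 = 12.5800 ms -> 12.580 ms (3 dp)

12.580


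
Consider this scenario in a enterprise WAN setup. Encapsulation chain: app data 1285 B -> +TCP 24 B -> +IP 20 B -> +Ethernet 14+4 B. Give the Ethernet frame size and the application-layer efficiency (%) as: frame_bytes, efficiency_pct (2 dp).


TCP segment = 1285 + 24 = 1309 B
IP packet = 1309 + 20 = 1329 B
Ethernet frame = 1329 + 14 + 4 = 1347 B
Efficiency = app / frame = 1285 / 1347 = 0.953972 = 95.3972% -> 95.40% (2 dp)

1347, 95.40


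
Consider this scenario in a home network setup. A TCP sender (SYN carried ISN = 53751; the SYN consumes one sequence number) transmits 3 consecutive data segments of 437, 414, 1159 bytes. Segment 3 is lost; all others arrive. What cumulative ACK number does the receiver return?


SYN uses sequence number 53751; first data byte = ISN + 1 = 53752.
Segment 1: SEQ = 53752, len = 437 B, covers [53752, 54188]
Segment 2: SEQ = 54189, len = 414 B, covers [54189, 54602]
Segment 3: SEQ = 54603, len = 1159 B, covers [54603, 55761] [LOST]
In-order data received: bytes [53752, 54602] (segments 1..2).
Segment 3 missing -> gap begins at byte 54603.
Cumulative ACK = next expected in-order byte = 53752 + 437 + 414 = 54603

54603


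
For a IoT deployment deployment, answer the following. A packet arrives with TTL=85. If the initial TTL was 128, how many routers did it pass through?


Given: initial TTL = 128, received TTL = 85
Hops = initial TTL - received TTL
Hops = 128 - 85 = 43

43


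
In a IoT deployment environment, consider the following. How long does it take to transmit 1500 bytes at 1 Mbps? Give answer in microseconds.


Given: packet = 1500 bytes, bandwidth = 1 Mbps
Packet in bits = 1500 * 8 = 12000 bits
Bandwidth = 1 * 10^6 = 1000000 bps
Time = 12000 / 1000000 seconds
Time in us = 12000 * 10^6 / 1000000 = 12000

12000


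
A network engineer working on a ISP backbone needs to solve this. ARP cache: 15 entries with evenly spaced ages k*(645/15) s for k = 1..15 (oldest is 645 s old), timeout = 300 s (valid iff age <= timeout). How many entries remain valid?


Ages are k * 645/15 s for k = 1..15 (spacing = 43.0000 s).
Entry k is valid iff k * 645/15 <= 300 iff k <= 15 * 300 / 645 = 6.9767
n_valid = floor(6.9767) = 6
(n_stale = 15 - 6 = 9)

6


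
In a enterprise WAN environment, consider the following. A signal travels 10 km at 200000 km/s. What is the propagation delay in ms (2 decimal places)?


Given: distance = 10 km, speed = 200000 km/s
Delay = distance / speed = 10 / 200000 seconds
Delay in ms = 10 * 1000 / 200000
Delay = 0.0500 ms
Rounded to 2 dp = 0.05 ms

0.05


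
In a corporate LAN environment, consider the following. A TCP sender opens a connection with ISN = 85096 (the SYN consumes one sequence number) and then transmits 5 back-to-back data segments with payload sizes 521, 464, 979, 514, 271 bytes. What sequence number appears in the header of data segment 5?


The SYN occupies sequence number ISN = 85096, so the first data byte is ISN + 1 = 85097.
SEQ of data segment i = (ISN + 1) + sum of payload sizes of segments 1..i-1.
Segment 1: SEQ = 85097, payload = 521 bytes
Segment 2: SEQ = 85618, payload = 464 bytes
Segment 3: SEQ = 86082, payload = 979 bytes
Segment 4: SEQ = 87061, payload = 514 bytes
Segment 5: SEQ = 87575, payload = 271 bytes
SEQ of segment 5 = 85097 + 521 + 464 + 979 + 514 = 87575

87575


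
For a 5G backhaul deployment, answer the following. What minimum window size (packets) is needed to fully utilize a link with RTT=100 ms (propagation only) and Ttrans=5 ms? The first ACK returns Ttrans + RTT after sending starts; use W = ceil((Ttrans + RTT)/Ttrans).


Given: Ttrans = 5 ms, RTT = 100 ms (= 2 * Tprop, Tprop = 50 ms)
Time until first ACK returns = Ttrans + RTT = 5 + 100 = 105 ms
Need W * Ttrans >= Ttrans + RTT  ->  W >= (Ttrans + RTT) / Ttrans
(Ttrans + RTT) / Ttrans = 105 / 5 = 21
W_min = ceil(21) = 21

21


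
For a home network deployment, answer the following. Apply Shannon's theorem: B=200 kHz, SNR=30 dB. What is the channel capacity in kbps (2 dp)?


Given: B = 200 kHz, SNR = 30 dB
SNR linear = 10^(30/10) = 1000
1 + SNR = 1001
log2(1001) = 9.9672262588
C = 200 * 1000 * 9.9672262588 = 1993445.2518 bps
C = 1993.445252 kbps -> 1993.45 kbps (2 dp)

1993.45


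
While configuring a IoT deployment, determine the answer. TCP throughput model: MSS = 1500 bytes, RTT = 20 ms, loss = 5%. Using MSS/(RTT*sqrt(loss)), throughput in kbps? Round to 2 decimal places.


Given: MSS = 1500 bytes, RTT = 20 ms, loss = 5%
RTT in seconds = 20 / 1000 = 0.02
Loss rate = 5% = 0.05
sqrt(loss) = sqrt(0.05) = 0.223606797750
Throughput (bytes/s) = 1500 / (0.02 * 0.223606797750) = 335410.1966
Throughput (kbps) = 335410.1966 * 8 / 1000 = 2683.281573 -> 2683.28 kbps (2 dp)

2683.28


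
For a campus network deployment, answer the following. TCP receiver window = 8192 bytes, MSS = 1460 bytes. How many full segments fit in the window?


Given: RWND = 8192 bytes, MSS = 1460 bytes
Full segments = floor(RWND / MSS)
Full segments = floor(8192 / 1460)
Full segments = floor(5.611) = 5

5


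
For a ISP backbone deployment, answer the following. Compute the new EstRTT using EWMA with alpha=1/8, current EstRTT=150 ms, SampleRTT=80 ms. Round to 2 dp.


Given: EstRTT = 150 ms, SampleRTT = 80 ms, alpha = 1/8
New EstRTT = (1 - alpha) * EstRTT + alpha * SampleRTT
(7/8) * 150 = 131.25
(1/8) * 80 = 10
New EstRTT = 131.25 + 10 = 141.25 ms -> 141.25 ms (2 dp)

141.25


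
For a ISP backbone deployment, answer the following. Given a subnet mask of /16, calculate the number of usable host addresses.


Given: subnet mask /16
Host bits = 32 - 16 = 16
Total addresses = 2^16 = 65536
Usable hosts = 65536 - 2 (network + broadcast) = 65534

65534


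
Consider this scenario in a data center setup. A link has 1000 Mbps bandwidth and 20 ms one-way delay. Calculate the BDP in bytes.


Given: bandwidth = 1000 Mbps, delay = 20 ms
BDP in bits = 1000 * 10^6 * 20 / 1000
BDP in bits = 20000000
BDP in bytes = 20000000 / 8 = 2500000

2500000


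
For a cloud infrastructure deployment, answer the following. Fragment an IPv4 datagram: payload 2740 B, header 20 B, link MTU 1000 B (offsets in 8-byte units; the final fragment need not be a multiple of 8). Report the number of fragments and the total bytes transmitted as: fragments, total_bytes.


Max data per non-final fragment = floor((MTU - header)/8)*8 = floor((1000 - 20)/8)*8 = floor(980/8)*8 = 976 B
Final fragment needs no 8-byte alignment: it can carry up to MTU - header = 980 B
Non-final fragments needed = ceil((payload - 980) / 976) = ceil(1760/976) = ceil(1.8033) = 2
Number of fragments = 2 + 1 = 3
Fragment sizes (data): 2 * 976 B + 788 B (last, 788 <= 980 OK)
Total bytes sent = payload + n_frags * header = 2740 + 3*20 = 2740 + 60 = 2800 B

3, 2800


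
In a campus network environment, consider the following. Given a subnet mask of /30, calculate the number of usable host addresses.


Given: subnet mask /30
Host bits = 32 - 30 = 2
Total addresses = 2^2 = 4
Usable hosts = 4 - 2 (network + broadcast) = 2

2


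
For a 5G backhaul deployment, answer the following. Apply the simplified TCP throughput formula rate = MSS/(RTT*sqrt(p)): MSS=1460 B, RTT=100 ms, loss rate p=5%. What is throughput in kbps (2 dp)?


Given: MSS = 1460 bytes, RTT = 100 ms, loss = 5%
RTT in seconds = 100 / 1000 = 0.1
Loss rate = 5% = 0.05
sqrt(loss) = sqrt(0.05) = 0.223606797750
Throughput (bytes/s) = 1460 / (0.1 * 0.223606797750) = 65293.1849
Throughput (kbps) = 65293.1849 * 8 / 1000 = 522.345480 -> 522.35 kbps (2 dp)

522.35


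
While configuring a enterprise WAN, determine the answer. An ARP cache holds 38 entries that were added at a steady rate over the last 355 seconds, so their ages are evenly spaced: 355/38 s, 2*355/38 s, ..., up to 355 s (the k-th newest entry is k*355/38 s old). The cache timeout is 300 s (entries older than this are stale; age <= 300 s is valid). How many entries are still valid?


Ages are k * 355/38 s for k = 1..38 (spacing = 9.3421 s).
Entry k is valid iff k * 355/38 <= 300 iff k <= 38 * 300 / 355 = 32.1127
n_valid = floor(32.1127) = 32
(n_stale = 38 - 32 = 6)

32


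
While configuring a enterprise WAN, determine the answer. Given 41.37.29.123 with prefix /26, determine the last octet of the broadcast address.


Given: IP = 41.37.29.123, prefix = /26
Host bits = 32 - 26 = 6
Network last octet = 123 AND mask = 64
Host part size = 2^6 - 1 = 63
Broadcast last octet = 64 OR 63 = 127

127


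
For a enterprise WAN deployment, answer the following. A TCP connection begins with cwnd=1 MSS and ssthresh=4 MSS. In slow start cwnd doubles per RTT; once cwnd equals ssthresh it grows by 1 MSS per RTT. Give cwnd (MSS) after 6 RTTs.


RTT 0: cwnd = 1 MSS (initial)
RTT 1: cwnd = 2 MSS (slow start, doubled)
RTT 2: cwnd = 4 MSS (slow start, doubled)
RTT 3: cwnd = 5 MSS (congestion avoidance, +1)
RTT 4: cwnd = 6 MSS (congestion avoidance, +1)
RTT 5: cwnd = 7 MSS (congestion avoidance, +1)
RTT 6: cwnd = 8 MSS (congestion avoidance, +1)

8


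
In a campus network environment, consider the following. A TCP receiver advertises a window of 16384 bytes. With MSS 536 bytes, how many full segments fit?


Given: RWND = 16384 bytes, MSS = 536 bytes
Full segments = floor(RWND / MSS)
Full segments = floor(16384 / 536)
Full segments = floor(30.5672) = 30

30


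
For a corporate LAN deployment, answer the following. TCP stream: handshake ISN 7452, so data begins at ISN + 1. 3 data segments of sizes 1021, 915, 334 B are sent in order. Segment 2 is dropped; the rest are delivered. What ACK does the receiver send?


SYN uses sequence number 7452; first data byte = ISN + 1 = 7453.
Segment 1: SEQ = 7453, len = 1021 B, covers [7453, 8473]
Segment 2: SEQ = 8474, len = 915 B, covers [8474, 9388] [LOST]
Segment 3: SEQ = 9389, len = 334 B, covers [9389, 9722]
In-order data received: bytes [7453, 8473] (segments 1..1).
Segment 2 missing -> gap begins at byte 8474; later segments buffered out of order.
Cumulative ACK = next expected in-order byte = 7453 + 1021 = 8474

8474


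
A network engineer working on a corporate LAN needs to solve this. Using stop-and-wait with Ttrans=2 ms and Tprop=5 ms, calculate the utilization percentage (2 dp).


Given: Ttrans = 2 ms, Tprop = 5 ms
RTT = 2 * Tprop = 2 * 5 = 10 ms
U = Ttrans / (Ttrans + RTT)
U = 2 / (2 + 10)
U = 2 / 12 = 0.166667
U% = 16.67%

16.67


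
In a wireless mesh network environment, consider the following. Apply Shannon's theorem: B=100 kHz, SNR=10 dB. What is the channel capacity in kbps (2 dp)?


Given: B = 100 kHz, SNR = 10 dB
SNR linear = 10^(10/10) = 10
1 + SNR = 11
log2(11) = 3.4594316186
C = 100 * 1000 * 3.4594316186 = 345943.1619 bps
C = 345.943162 kbps -> 345.94 kbps (2 dp)

345.94


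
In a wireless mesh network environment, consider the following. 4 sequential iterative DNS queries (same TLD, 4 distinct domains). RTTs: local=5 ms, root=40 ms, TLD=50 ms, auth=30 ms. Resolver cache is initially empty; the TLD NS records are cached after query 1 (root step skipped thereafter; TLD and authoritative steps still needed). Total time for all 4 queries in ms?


Lookup 1 (cold cache): local + root + TLD + auth = 5 + 40 + 50 + 30 = 125 ms
Lookups 2..4 (TLD NS cached -> skip root; new domain -> still ask TLD and auth): local + TLD + auth = 5 + 50 + 30 = 85 ms each
Remaining 3 lookups: 3 * 85 = 255 ms
Total = 125 + 255 = 380 ms

380


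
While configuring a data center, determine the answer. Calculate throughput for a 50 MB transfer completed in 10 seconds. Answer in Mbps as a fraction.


Given: file = 50 MB, time = 10 s
File in Mb = 50 * 8 = 400 Mb
Throughput = 400 / 10 Mbps
Throughput = 40 Mbps

40


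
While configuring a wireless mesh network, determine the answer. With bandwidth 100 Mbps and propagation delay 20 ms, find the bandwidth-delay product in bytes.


Given: bandwidth = 100 Mbps, delay = 20 ms
BDP in bits = 100 * 10^6 * 20 / 1000
BDP in bits = 2000000
BDP in bytes = 2000000 / 8 = 250000

250000


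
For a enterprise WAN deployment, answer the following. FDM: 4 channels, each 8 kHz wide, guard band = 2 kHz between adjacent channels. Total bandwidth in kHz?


Given: 4 channels, 8 kHz each, guard = 2 kHz
Channel bandwidth = 4 * 8 = 32 kHz
Guard bands = 3 gaps * 2 kHz = 6 kHz
Total = 32 + 6 = 38 kHz

38


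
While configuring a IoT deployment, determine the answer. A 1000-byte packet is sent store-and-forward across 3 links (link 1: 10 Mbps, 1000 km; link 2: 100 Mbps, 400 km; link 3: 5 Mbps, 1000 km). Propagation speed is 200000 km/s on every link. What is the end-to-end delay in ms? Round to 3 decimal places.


Packet = 1000 bytes = 8000 bits. Store-and-forward: sum (t_trans + t_prop) per link.
Link 1: t_trans = 8000/(10*10^6) s = 0.8000 ms; t_prop = 1000/200000 s = 5.0000 ms; subtotal = 5.8000 ms
Link 2: t_trans = 8000/(100*10^6) s = 0.0800 ms; t_prop = 400/200000 s = 2.0000 ms; subtotal = 2.0800 ms
Link 3: t_trans = 8000/(5*10^6) s = 1.6000 ms; t_prop = 1000/200000 s = 5.0000 ms; subtotal = 6.6000 ms
End-to-end = 5.8000 + 2.0800 + 6.6000 = 14.4800 ms -> 14.480 ms (3 dp)

14.480


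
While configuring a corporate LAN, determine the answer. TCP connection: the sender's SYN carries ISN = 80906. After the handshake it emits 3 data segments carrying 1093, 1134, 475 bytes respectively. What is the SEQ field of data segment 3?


The SYN occupies sequence number ISN = 80906, so the first data byte is ISN + 1 = 80907.
SEQ of data segment i = (ISN + 1) + sum of payload sizes of segments 1..i-1.
Segment 1: SEQ = 80907, payload = 1093 bytes
Segment 2: SEQ = 82000, payload = 1134 bytes
Segment 3: SEQ = 83134, payload = 475 bytes
SEQ of segment 3 = 80907 + 1093 + 1134 = 83134

83134


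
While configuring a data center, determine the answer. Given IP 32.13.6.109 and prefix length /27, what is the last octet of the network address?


Given: IP = 32.13.6.109, prefix = /27
Subnet mask = 255.255.255.224
Last octet of IP: 109
Last octet of mask: 224
Network last octet = 109 AND 224 = 96

96


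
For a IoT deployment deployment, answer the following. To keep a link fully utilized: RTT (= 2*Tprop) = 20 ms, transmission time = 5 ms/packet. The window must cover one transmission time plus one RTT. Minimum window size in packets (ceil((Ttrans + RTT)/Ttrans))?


Given: Ttrans = 5 ms, RTT = 20 ms (= 2 * Tprop, Tprop = 10 ms)
Time until first ACK returns = Ttrans + RTT = 5 + 20 = 25 ms
Need W * Ttrans >= Ttrans + RTT  ->  W >= (Ttrans + RTT) / Ttrans
(Ttrans + RTT) / Ttrans = 25 / 5 = 5
W_min = ceil(5) = 5

5


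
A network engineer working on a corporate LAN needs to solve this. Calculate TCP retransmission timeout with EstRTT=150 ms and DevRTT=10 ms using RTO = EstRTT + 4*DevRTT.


Given: EstRTT = 150 ms, DevRTT = 10 ms
Timeout = EstRTT + 4 * DevRTT
4 * DevRTT = 4 * 10 = 40
Timeout = 150 + 40 = 190 ms

190


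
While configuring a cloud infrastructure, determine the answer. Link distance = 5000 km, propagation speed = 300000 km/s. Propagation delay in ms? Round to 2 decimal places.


Given: distance = 5000 km, speed = 300000 km/s
Delay = distance / speed = 5000 / 300000 seconds
Delay in ms = 5000 * 1000 / 300000
Delay = 16.6667 ms
Rounded to 2 dp = 16.67 ms

16.67


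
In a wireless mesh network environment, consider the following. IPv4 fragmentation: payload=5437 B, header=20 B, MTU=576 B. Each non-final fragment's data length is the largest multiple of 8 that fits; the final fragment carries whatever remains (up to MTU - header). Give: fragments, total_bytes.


Max data per non-final fragment = floor((MTU - header)/8)*8 = floor((576 - 20)/8)*8 = floor(556/8)*8 = 552 B
Final fragment needs no 8-byte alignment: it can carry up to MTU - header = 556 B
Non-final fragments needed = ceil((payload - 556) / 552) = ceil(4881/552) = ceil(8.8424) = 9
Number of fragments = 9 + 1 = 10
Fragment sizes (data): 9 * 552 B + 469 B (last, 469 <= 556 OK)
Total bytes sent = payload + n_frags * header = 5437 + 10*20 = 5437 + 200 = 5637 B

10, 5637


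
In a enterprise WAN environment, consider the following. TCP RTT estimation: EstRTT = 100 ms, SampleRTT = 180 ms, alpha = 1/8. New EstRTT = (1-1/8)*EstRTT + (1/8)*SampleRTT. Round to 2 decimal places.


Given: EstRTT = 100 ms, SampleRTT = 180 ms, alpha = 1/8
New EstRTT = (1 - alpha) * EstRTT + alpha * SampleRTT
(7/8) * 100 = 87.5
(1/8) * 180 = 22.5
New EstRTT = 87.5 + 22.5 = 110 ms -> 110.00 ms (2 dp)

110.00


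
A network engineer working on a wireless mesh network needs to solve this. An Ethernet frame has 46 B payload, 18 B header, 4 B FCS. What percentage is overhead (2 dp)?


Given: payload = 46 B, header = 18 B, trailer = 4 B
Overhead bytes = header + trailer = 18 + 4 = 22
Total frame = payload + overhead = 46 + 22 = 68
Overhead % = 22 / 68 * 100 = 32.3529% -> 32.35% (2 dp)

32.35


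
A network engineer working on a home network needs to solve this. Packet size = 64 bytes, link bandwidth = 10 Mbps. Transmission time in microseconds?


Given: packet = 64 bytes, bandwidth = 10 Mbps
Packet in bits = 64 * 8 = 512 bits
Bandwidth = 10 * 10^6 = 10000000 bps
Time = 512 / 10000000 seconds
Time in us = 512 * 10^6 / 10000000 = 51.2

51.2


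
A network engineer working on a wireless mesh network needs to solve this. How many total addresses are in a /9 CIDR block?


Given: CIDR prefix /9
Host bits = 32 - 9 = 23
Total addresses = 2^23 = 8388608

8388608


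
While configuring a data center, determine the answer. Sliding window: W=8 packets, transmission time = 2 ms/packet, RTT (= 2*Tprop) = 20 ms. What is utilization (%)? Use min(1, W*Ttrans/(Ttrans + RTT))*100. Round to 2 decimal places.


Given: W = 8, Ttrans = 2 ms, RTT = 20 ms (= 2 * Tprop, Tprop = 10 ms)
Cycle time = Ttrans + RTT = 2 + 20 = 22 ms (first packet sent until its ACK returns)
W * Ttrans = 8 * 2 = 16 ms of sending per cycle
W * Ttrans / (Ttrans + RTT) = 16 / 22 = 0.727273
U = min(1, 0.727273) = 0.727273
U% = 72.73%

72.73


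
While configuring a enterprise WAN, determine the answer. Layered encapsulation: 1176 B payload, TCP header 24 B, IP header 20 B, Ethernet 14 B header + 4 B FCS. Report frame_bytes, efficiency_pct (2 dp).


TCP segment = 1176 + 24 = 1200 B
IP packet = 1200 + 20 = 1220 B
Ethernet frame = 1220 + 14 + 4 = 1238 B
Efficiency = app / frame = 1176 / 1238 = 0.949919 = 94.9919% -> 94.99% (2 dp)

1238, 94.99


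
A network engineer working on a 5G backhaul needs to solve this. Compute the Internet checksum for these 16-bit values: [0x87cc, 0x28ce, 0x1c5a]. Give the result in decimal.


Given words: [0x87cc, 0x28ce, 0x1c5a]
Step 1: Sum all words
Raw sum = 34764 + 10446 + 7258 = 52468
One's complement = ~52468 & 0xFFFF = 13067

13067


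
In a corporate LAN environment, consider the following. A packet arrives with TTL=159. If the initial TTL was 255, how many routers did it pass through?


Given: initial TTL = 255, received TTL = 159
Hops = initial TTL - received TTL
Hops = 255 - 159 = 96

96


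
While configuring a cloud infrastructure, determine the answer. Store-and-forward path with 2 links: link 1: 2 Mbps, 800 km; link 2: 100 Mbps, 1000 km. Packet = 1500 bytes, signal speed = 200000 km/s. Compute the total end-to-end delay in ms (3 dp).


Packet = 1500 bytes = 12000 bits. Store-and-forward: sum (t_trans + t_prop) per link.
Link 1: t_trans = 12000/(2*10^6) s = 6.0000 ms; t_prop = 800/200000 s = 4.0000 ms; subtotal = 10.0000 ms
Link 2: t_trans = 12000/(100*10^6) s = 0.1200 ms; t_prop = 1000/200000 s = 5.0000 ms; subtotal = 5.1200 ms
End-to-end = 10.0000 + 5.1200 = 15.1200 ms -> 15.120 ms (3 dp)

15.120


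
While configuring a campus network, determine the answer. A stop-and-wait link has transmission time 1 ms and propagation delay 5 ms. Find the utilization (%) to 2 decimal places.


Given: Ttrans = 1 ms, Tprop = 5 ms
RTT = 2 * Tprop = 2 * 5 = 10 ms
U = Ttrans / (Ttrans + RTT)
U = 1 / (1 + 10)
U = 1 / 11 = 0.090909
U% = 9.09%

9.09


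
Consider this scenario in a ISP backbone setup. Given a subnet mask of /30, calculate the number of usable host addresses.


Given: subnet mask /30
Host bits = 32 - 30 = 2
Total addresses = 2^2 = 4
Usable hosts = 4 - 2 (network + broadcast) = 2

2


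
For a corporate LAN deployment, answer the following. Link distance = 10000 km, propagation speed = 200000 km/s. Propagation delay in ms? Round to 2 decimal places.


Given: distance = 10000 km, speed = 200000 km/s
Delay = distance / speed = 10000 / 200000 seconds
Delay in ms = 10000 * 1000 / 200000
Delay = 50.0000 ms
Rounded to 2 dp = 50.00 ms

50.00


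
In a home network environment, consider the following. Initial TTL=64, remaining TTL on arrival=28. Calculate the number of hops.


Given: initial TTL = 64, received TTL = 28
Hops = initial TTL - received TTL
Hops = 64 - 28 = 36

36


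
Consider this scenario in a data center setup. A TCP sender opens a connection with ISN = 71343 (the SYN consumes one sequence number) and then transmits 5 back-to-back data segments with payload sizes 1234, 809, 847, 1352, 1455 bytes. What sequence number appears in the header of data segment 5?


The SYN occupies sequence number ISN = 71343, so the first data byte is ISN + 1 = 71344.
SEQ of data segment i = (ISN + 1) + sum of payload sizes of segments 1..i-1.
Segment 1: SEQ = 71344, payload = 1234 bytes
Segment 2: SEQ = 72578, payload = 809 bytes
Segment 3: SEQ = 73387, payload = 847 bytes
Segment 4: SEQ = 74234, payload = 1352 bytes
Segment 5: SEQ = 75586, payload = 1455 bytes
SEQ of segment 5 = 71344 + 1234 + 809 + 847 + 1352 = 75586

75586


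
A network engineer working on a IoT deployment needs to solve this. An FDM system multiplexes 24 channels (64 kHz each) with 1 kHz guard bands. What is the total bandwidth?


Given: 24 channels, 64 kHz each, guard = 1 kHz
Channel bandwidth = 24 * 64 = 1536 kHz
Guard bands = 23 gaps * 1 kHz = 23 kHz
Total = 1536 + 23 = 1559 kHz

1559


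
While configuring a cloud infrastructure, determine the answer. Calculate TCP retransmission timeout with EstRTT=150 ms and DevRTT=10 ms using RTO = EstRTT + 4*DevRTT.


Given: EstRTT = 150 ms, DevRTT = 10 ms
Timeout = EstRTT + 4 * DevRTT
4 * DevRTT = 4 * 10 = 40
Timeout = 150 + 40 = 190 ms

190


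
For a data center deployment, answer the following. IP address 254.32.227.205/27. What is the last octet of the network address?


Given: IP = 254.32.227.205, prefix = /27
Subnet mask = 255.255.255.224
Last octet of IP: 205
Last octet of mask: 224
Network last octet = 205 AND 224 = 192

192


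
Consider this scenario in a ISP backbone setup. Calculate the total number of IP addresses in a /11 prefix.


Given: CIDR prefix /11
Host bits = 32 - 11 = 21
Total addresses = 2^21 = 2097152

2097152


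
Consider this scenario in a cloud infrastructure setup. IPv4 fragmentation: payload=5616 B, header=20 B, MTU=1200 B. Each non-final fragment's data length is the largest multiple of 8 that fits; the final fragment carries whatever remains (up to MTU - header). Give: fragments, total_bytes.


Max data per non-final fragment = floor((MTU - header)/8)*8 = floor((1200 - 20)/8)*8 = floor(1180/8)*8 = 1176 B
Final fragment needs no 8-byte alignment: it can carry up to MTU - header = 1180 B
Non-final fragments needed = ceil((payload - 1180) / 1176) = ceil(4436/1176) = ceil(3.7721) = 4
Number of fragments = 4 + 1 = 5
Fragment sizes (data): 4 * 1176 B + 912 B (last, 912 <= 1180 OK)
Total bytes sent = payload + n_frags * header = 5616 + 5*20 = 5616 + 100 = 5716 B

5, 5716


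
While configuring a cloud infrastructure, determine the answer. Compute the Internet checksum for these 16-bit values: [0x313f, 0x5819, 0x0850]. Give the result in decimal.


Given words: [0x313f, 0x5819, 0x0850]
Step 1: Sum all words
Raw sum = 12607 + 22553 + 2128 = 37288
One's complement = ~37288 & 0xFFFF = 28247

28247


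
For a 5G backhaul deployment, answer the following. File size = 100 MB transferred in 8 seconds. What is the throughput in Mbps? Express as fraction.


Given: file = 100 MB, time = 8 s
File in Mb = 100 * 8 = 800 Mb
Throughput = 800 / 8 Mbps
Throughput = 100 Mbps

100


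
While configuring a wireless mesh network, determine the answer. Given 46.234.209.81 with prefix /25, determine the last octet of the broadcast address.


Given: IP = 46.234.209.81, prefix = /25
Host bits = 32 - 25 = 7
Network last octet = 81 AND mask = 0
Host part size = 2^7 - 1 = 127
Broadcast last octet = 0 OR 127 = 127

127


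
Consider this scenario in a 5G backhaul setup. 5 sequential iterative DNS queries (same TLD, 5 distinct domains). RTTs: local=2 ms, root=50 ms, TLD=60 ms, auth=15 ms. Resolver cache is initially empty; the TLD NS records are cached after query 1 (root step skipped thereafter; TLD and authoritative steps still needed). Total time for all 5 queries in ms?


Lookup 1 (cold cache): local + root + TLD + auth = 2 + 50 + 60 + 15 = 127 ms
Lookups 2..5 (TLD NS cached -> skip root; new domain -> still ask TLD and auth): local + TLD + auth = 2 + 60 + 15 = 77 ms each
Remaining 4 lookups: 4 * 77 = 308 ms
Total = 127 + 308 = 435 ms

435


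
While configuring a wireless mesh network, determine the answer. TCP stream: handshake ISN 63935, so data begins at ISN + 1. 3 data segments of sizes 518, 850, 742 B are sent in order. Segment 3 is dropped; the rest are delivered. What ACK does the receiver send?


SYN uses sequence number 63935; first data byte = ISN + 1 = 63936.
Segment 1: SEQ = 63936, len = 518 B, covers [63936, 64453]
Segment 2: SEQ = 64454, len = 850 B, covers [64454, 65303]
Segment 3: SEQ = 65304, len = 742 B, covers [65304, 66045] [LOST]
In-order data received: bytes [63936, 65303] (segments 1..2).
Segment 3 missing -> gap begins at byte 65304.
Cumulative ACK = next expected in-order byte = 63936 + 518 + 850 = 65304

65304


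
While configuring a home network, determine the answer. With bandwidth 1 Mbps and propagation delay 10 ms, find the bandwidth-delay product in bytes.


Given: bandwidth = 1 Mbps, delay = 10 ms
BDP in bits = 1 * 10^6 * 10 / 1000
BDP in bits = 10000
BDP in bytes = 10000 / 8 = 1250

1250


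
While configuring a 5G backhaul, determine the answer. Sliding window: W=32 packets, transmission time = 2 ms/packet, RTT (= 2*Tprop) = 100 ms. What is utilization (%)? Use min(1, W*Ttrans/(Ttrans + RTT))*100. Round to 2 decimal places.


Given: W = 32, Ttrans = 2 ms, RTT = 100 ms (= 2 * Tprop, Tprop = 50 ms)
Cycle time = Ttrans + RTT = 2 + 100 = 102 ms (first packet sent until its ACK returns)
W * Ttrans = 32 * 2 = 64 ms of sending per cycle
W * Ttrans / (Ttrans + RTT) = 64 / 102 = 0.627451
U = min(1, 0.627451) = 0.627451
U% = 62.75%

62.75


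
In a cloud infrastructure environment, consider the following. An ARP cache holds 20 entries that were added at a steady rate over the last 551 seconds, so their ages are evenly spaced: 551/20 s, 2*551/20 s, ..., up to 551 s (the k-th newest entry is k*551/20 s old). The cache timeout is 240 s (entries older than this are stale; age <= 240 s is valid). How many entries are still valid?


Ages are k * 551/20 s for k = 1..20 (spacing = 27.5500 s).
Entry k is valid iff k * 551/20 <= 240 iff k <= 20 * 240 / 551 = 8.7114
n_valid = floor(8.7114) = 8
(n_stale = 20 - 8 = 12)

8


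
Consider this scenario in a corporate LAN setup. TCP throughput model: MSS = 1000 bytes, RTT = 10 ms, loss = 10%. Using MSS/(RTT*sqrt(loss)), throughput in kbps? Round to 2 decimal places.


Given: MSS = 1000 bytes, RTT = 10 ms, loss = 10%
RTT in seconds = 10 / 1000 = 0.01
Loss rate = 10% = 0.1
sqrt(loss) = sqrt(0.1) = 0.316227766017
Throughput (bytes/s) = 1000 / (0.01 * 0.316227766017) = 316227.7660
Throughput (kbps) = 316227.7660 * 8 / 1000 = 2529.822128 -> 2529.82 kbps (2 dp)

2529.82


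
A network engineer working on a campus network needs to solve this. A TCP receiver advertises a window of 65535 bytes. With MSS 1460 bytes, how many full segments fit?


Given: RWND = 65535 bytes, MSS = 1460 bytes
Full segments = floor(RWND / MSS)
Full segments = floor(65535 / 1460)
Full segments = floor(44.887) = 44

44


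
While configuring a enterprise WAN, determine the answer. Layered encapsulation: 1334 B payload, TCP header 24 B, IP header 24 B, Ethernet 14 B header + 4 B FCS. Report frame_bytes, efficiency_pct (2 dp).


TCP segment = 1334 + 24 = 1358 B
IP packet = 1358 + 24 = 1382 B
Ethernet frame = 1382 + 14 + 4 = 1400 B
Efficiency = app / frame = 1334 / 1400 = 0.952857 = 95.2857% -> 95.29% (2 dp)

1400, 95.29


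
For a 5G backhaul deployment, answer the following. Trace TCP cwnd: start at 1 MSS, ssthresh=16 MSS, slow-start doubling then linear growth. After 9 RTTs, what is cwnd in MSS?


RTT 0: cwnd = 1 MSS (initial)
RTT 1: cwnd = 2 MSS (slow start, doubled)
RTT 2: cwnd = 4 MSS (slow start, doubled)
RTT 3: cwnd = 8 MSS (slow start, doubled)
RTT 4: cwnd = 16 MSS (slow start, doubled)
RTT 5: cwnd = 17 MSS (congestion avoidance, +1)
RTT 6: cwnd = 18 MSS (congestion avoidance, +1)
RTT 7: cwnd = 19 MSS (congestion avoidance, +1)
RTT 8: cwnd = 20 MSS (congestion avoidance, +1)
RTT 9: cwnd = 21 MSS (congestion avoidance, +1)

21


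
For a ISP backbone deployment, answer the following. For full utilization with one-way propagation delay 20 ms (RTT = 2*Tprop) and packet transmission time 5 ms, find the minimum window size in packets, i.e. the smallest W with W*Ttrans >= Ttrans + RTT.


Given: Ttrans = 5 ms, RTT = 40 ms (= 2 * Tprop, Tprop = 20 ms)
Time until first ACK returns = Ttrans + RTT = 5 + 40 = 45 ms
Need W * Ttrans >= Ttrans + RTT  ->  W >= (Ttrans + RTT) / Ttrans
(Ttrans + RTT) / Ttrans = 45 / 5 = 9
W_min = ceil(9) = 9

9


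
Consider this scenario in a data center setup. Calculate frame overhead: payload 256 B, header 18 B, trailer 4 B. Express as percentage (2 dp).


Given: payload = 256 B, header = 18 B, trailer = 4 B
Overhead bytes = header + trailer = 18 + 4 = 22
Total frame = payload + overhead = 256 + 22 = 278
Overhead % = 22 / 278 * 100 = 7.9137% -> 7.91% (2 dp)

7.91


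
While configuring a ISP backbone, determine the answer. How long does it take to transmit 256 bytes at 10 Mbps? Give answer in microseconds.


Given: packet = 256 bytes, bandwidth = 10 Mbps
Packet in bits = 256 * 8 = 2048 bits
Bandwidth = 10 * 10^6 = 10000000 bps
Time = 2048 / 10000000 seconds
Time in us = 2048 * 10^6 / 10000000 = 204.8

204.8


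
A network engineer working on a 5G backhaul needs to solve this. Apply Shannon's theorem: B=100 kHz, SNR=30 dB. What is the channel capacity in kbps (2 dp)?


Given: B = 100 kHz, SNR = 30 dB
SNR linear = 10^(30/10) = 1000
1 + SNR = 1001
log2(1001) = 9.9672262588
C = 100 * 1000 * 9.9672262588 = 996722.6259 bps
C = 996.722626 kbps -> 996.72 kbps (2 dp)

996.72


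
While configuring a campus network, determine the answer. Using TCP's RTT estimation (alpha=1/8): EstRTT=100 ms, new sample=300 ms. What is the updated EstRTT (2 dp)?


Given: EstRTT = 100 ms, SampleRTT = 300 ms, alpha = 1/8
New EstRTT = (1 - alpha) * EstRTT + alpha * SampleRTT
(7/8) * 100 = 87.5
(1/8) * 300 = 37.5
New EstRTT = 87.5 + 37.5 = 125 ms -> 125.00 ms (2 dp)

125.00


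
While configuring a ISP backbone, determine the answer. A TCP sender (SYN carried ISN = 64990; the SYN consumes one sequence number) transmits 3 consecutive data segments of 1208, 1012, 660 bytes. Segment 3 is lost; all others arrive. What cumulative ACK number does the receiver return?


SYN uses sequence number 64990; first data byte = ISN + 1 = 64991.
Segment 1: SEQ = 64991, len = 1208 B, covers [64991, 66198]
Segment 2: SEQ = 66199, len = 1012 B, covers [66199, 67210]
Segment 3: SEQ = 67211, len = 660 B, covers [67211, 67870] [LOST]
In-order data received: bytes [64991, 67210] (segments 1..2).
Segment 3 missing -> gap begins at byte 67211.
Cumulative ACK = next expected in-order byte = 64991 + 1208 + 1012 = 67211

67211


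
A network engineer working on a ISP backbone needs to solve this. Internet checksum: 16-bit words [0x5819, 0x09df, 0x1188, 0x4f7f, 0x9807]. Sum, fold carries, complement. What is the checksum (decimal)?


Given words: [0x5819, 0x09df, 0x1188, 0x4f7f, 0x9807]
Step 1: Sum all words
Raw sum = 22553 + 2527 + 4488 + 20351 + 38919 = 88838
Step 2: Fold carry: (23302 + 1) = 23303
One's complement = ~23303 & 0xFFFF = 42232

42232


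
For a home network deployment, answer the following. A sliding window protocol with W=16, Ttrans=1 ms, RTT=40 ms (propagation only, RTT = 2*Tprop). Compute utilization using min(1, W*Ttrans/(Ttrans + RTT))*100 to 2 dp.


Given: W = 16, Ttrans = 1 ms, RTT = 40 ms (= 2 * Tprop, Tprop = 20 ms)
Cycle time = Ttrans + RTT = 1 + 40 = 41 ms (first packet sent until its ACK returns)
W * Ttrans = 16 * 1 = 16 ms of sending per cycle
W * Ttrans / (Ttrans + RTT) = 16 / 41 = 0.390244
U = min(1, 0.390244) = 0.390244
U% = 39.02%

39.02


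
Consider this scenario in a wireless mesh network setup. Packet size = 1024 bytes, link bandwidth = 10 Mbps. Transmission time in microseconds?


Given: packet = 1024 bytes, bandwidth = 10 Mbps
Packet in bits = 1024 * 8 = 8192 bits
Bandwidth = 10 * 10^6 = 10000000 bps
Time = 8192 / 10000000 seconds
Time in us = 8192 * 10^6 / 10000000 = 819.2

819.2


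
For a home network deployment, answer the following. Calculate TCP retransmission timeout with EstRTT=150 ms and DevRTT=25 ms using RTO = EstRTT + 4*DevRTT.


Given: EstRTT = 150 ms, DevRTT = 25 ms
Timeout = EstRTT + 4 * DevRTT
4 * DevRTT = 4 * 25 = 100
Timeout = 150 + 100 = 250 ms

250


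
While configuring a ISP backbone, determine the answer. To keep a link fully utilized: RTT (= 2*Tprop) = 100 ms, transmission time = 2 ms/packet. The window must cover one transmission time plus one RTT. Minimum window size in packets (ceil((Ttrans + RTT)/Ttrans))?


Given: Ttrans = 2 ms, RTT = 100 ms (= 2 * Tprop, Tprop = 50 ms)
Time until first ACK returns = Ttrans + RTT = 2 + 100 = 102 ms
Need W * Ttrans >= Ttrans + RTT  ->  W >= (Ttrans + RTT) / Ttrans
(Ttrans + RTT) / Ttrans = 102 / 2 = 51
W_min = ceil(51) = 51

51


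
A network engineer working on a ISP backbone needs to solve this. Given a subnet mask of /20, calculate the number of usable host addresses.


Given: subnet mask /20
Host bits = 32 - 20 = 12
Total addresses = 2^12 = 4096
Usable hosts = 4096 - 2 (network + broadcast) = 4094

4094


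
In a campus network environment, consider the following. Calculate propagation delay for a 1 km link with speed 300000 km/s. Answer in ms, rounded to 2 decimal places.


Given: distance = 1 km, speed = 300000 km/s
Delay = distance / speed = 1 / 300000 seconds
Delay in ms = 1 * 1000 / 300000
Delay = 0.0033 ms
Rounded to 2 dp = 0.00 ms

0.00


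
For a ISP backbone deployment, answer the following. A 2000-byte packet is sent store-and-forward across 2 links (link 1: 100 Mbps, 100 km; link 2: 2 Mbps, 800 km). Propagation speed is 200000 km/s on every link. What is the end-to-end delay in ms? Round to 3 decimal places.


Packet = 2000 bytes = 16000 bits. Store-and-forward: sum (t_trans + t_prop) per link.
Link 1: t_trans = 16000/(100*10^6) s = 0.1600 ms; t_prop = 100/200000 s = 0.5000 ms; subtotal = 0.6600 ms
Link 2: t_trans = 16000/(2*10^6) s = 8.0000 ms; t_prop = 800/200000 s = 4.0000 ms; subtotal = 12.0000 ms
End-to-end = 0.6600 + 12.0000 = 12.6600 ms -> 12.660 ms (3 dp)

12.660
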